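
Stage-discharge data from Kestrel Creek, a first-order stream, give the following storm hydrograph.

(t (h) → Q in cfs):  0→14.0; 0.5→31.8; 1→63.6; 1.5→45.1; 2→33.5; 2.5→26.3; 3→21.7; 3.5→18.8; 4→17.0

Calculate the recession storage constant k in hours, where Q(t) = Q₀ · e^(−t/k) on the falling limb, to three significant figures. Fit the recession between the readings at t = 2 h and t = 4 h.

k ≈ 2.95 h

On the falling limb, Q drops from 33.5 to 17.0 cfs between t = 2 h and t = 4 h (Δt = 2 h).
k = −Δt / ln(Q₂/Q₁) = −2 / ln(17.0/33.5) = 2.95 h.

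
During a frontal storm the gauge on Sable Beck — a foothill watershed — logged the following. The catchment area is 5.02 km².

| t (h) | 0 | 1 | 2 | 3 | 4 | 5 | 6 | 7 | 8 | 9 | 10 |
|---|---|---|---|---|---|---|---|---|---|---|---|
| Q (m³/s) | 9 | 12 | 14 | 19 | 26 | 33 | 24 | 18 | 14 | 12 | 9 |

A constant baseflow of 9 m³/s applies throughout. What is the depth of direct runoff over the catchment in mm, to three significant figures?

Direct runoff: 0.0, 3.0, 5.0, 10.0, 17.0, 24.0, 15.0, 9.0, 5.0, 3.0, 0.0 m³/s; ΣQ_DR = 91.00 m³/s.
V = ΣQ_DR · Δt = 91.00 × 3600 s = 3.276 × 10^5 m³.
Over A = 5.02 km², depth = V / A = 65.3 mm.

d ≈ 65.3 mm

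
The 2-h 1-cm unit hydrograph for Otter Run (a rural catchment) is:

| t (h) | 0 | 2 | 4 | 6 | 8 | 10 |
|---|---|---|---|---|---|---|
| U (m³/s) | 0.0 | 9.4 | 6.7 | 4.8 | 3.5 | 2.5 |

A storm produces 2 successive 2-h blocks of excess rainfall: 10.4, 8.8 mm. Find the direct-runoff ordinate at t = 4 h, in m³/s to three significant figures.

Q ≈ 15.2 m³/s

By discrete convolution, Q_j = Σ (P_i / 10 mm) · U_{j−i}.
At t = 4 h (j=2): Q = (10.4/10)·6.7 + (8.8/10)·9.4 = 15.2 m³/s.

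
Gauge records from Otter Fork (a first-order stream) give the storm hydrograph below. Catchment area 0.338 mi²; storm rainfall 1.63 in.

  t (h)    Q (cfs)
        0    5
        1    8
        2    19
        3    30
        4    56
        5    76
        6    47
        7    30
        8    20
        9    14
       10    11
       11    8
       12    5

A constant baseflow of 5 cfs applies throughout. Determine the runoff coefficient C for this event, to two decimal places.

ΣQ_DR = 264.0 cfs; V = ΣQ_DR·Δt = 9.504 × 10^5 ft³.
Runoff depth d = V / A = 1.210 in.
C = d / P = 1.210 / 1.63 = 0.74.

C ≈ 0.74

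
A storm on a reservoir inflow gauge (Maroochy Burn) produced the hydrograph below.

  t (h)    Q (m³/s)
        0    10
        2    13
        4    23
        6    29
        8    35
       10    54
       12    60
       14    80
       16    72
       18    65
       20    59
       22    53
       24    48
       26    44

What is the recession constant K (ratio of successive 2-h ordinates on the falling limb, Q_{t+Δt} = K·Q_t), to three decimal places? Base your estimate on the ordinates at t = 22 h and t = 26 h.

Using the recession-limb readings at t = 22 h and t = 26 h: Q falls from 53 to 44 m³/s over 2 intervals.
K = (Q₂/Q₁)^(1/2) = (44/53)^(1/2) = 0.911.

K ≈ 0.911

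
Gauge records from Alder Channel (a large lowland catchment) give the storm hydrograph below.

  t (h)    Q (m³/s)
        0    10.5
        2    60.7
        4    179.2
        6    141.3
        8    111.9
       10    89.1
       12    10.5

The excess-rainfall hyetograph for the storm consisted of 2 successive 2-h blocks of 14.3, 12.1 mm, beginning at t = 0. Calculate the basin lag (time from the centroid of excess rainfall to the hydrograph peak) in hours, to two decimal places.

t_L ≈ 2.08 h

Centroid of excess rainfall: t_c = Σ P_i·t̄_i / ΣP_i = 1.9167 h (block centres at 1, 3 h).
Hydrograph peak occurs at t = 4 h, so basin lag t_L = 4 − 1.9167 = 2.08 h.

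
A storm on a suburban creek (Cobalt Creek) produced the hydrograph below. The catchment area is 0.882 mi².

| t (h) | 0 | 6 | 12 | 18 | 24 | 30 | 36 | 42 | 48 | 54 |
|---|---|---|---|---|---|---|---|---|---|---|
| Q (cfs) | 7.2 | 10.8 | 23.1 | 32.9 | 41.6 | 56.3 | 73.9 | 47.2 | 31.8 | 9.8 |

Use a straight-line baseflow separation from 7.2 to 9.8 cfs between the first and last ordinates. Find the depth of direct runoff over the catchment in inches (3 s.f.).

Direct runoff: 0.00, 3.31, 15.32, 24.83, 33.24, 47.66, 64.97, 37.98, 22.29, 0.00 cfs; ΣQ_DR = 249.6 cfs.
V = ΣQ_DR · Δt = 249.6 × 21600 s = 5.391 × 10^6 ft³.
Over A = 0.882 mi², depth = V / A = 2.63 in.

d ≈ 2.63 in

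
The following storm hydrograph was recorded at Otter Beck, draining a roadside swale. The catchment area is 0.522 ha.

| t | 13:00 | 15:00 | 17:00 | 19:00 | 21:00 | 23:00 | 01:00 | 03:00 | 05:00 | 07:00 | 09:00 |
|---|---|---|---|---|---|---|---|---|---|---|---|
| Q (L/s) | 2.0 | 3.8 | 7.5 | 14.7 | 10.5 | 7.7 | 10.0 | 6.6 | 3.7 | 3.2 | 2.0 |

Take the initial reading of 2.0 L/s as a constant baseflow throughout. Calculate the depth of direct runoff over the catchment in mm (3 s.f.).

Direct runoff: 0.0, 1.8, 5.5, 12.7, 8.5, 5.7, 8.0, 4.6, 1.7, 1.2, 0.0 L/s; ΣQ_DR = 49.70 L/s.
V = ΣQ_DR · Δt = 49.70 × 7200 s = 3.578 × 10^5 L.
Over A = 0.522 ha, depth = V / A = 68.6 mm.

d ≈ 68.6 mm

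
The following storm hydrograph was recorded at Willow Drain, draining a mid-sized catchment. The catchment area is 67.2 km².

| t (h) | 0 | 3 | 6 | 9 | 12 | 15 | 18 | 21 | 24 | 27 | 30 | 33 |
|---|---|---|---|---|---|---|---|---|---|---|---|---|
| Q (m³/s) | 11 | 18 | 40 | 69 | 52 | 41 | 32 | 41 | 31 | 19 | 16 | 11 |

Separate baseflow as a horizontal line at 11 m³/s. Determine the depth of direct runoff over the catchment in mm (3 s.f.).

d ≈ 40.0 mm

Direct runoff: 0.0, 7.0, 29.0, 58.0, 41.0, 30.0, 21.0, 30.0, 20.0, 8.0, 5.0, 0.0 m³/s; ΣQ_DR = 249.0 m³/s.
V = ΣQ_DR · Δt = 249.0 × 10800 s = 2.689 × 10^6 m³.
Over A = 67.2 km², depth = V / A = 40.0 mm.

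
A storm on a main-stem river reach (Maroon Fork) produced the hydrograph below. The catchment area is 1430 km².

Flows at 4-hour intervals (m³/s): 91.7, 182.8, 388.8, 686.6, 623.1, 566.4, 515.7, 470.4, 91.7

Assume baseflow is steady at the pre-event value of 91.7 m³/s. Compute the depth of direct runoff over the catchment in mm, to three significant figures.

Direct runoff: 0.0, 91.1, 297.1, 594.9, 531.4, 474.7, 424.0, 378.7, 0.0 m³/s; ΣQ_DR = 2792 m³/s.
V = ΣQ_DR · Δt = 2792 × 14400 s = 4.020 × 10^7 m³.
Over A = 1430 km², depth = V / A = 28.1 mm.

d ≈ 28.1 mm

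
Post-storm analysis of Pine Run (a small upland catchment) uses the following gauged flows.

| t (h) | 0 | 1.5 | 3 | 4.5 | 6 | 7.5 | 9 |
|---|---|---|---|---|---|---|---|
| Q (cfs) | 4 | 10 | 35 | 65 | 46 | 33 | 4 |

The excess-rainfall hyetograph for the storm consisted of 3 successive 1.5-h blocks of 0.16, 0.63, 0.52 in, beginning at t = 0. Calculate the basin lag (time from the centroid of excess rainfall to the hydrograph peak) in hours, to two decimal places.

Centroid of excess rainfall: t_c = Σ P_i·t̄_i / ΣP_i = 2.6622 h (block centres at 0.75, 2.25, 3.75 h).
Hydrograph peak occurs at t = 4.5 h, so basin lag t_L = 4.5 − 2.6622 = 1.84 h.

t_L ≈ 1.84 h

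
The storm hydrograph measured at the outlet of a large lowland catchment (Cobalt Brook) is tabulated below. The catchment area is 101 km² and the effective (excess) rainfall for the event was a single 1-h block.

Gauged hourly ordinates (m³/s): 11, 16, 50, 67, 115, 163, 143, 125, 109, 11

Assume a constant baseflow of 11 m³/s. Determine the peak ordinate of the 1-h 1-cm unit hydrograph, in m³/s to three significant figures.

U_p ≈ 60.9 m³/s

Direct runoff: 0.0, 5.0, 39.0, 56.0, 104.0, 152.0, 132.0, 114.0, 98.0, 0.0 m³/s; ΣQ_DR = 700.0 m³/s, peak = 152.0 m³/s.
Runoff depth d = ΣQ_DR·Δt / A = 700.0 × 3600 / (101 km²) = 24.95 mm.
The 1-cm UH is the DRH scaled by (10 mm)/d, so U_p = 152.0 × 10/24.95 = 60.9 m³/s.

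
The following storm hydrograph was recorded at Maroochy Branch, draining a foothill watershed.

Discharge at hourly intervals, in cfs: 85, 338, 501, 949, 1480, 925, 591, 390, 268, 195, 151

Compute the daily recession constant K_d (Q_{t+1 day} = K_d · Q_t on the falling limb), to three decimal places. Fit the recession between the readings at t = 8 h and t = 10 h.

Between t = 8 h and t = 10 h the flow falls from 268 to 151 cfs over 2×1 h = 2 h.
Per-interval ratio K = (151/268)^(1/2) = 0.7506; K_d = K^(24/1) = 0.001.

K_d ≈ 0.001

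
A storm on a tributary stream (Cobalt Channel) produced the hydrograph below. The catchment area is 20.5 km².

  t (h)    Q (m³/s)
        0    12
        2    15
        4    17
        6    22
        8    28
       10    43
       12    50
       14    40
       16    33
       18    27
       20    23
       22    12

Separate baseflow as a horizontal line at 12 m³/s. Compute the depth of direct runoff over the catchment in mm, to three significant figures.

Direct runoff: 0.0, 3.0, 5.0, 10.0, 16.0, 31.0, 38.0, 28.0, 21.0, 15.0, 11.0, 0.0 m³/s; ΣQ_DR = 178.0 m³/s.
V = ΣQ_DR · Δt = 178.0 × 7200 s = 1.282 × 10^6 m³.
Over A = 20.5 km², depth = V / A = 62.5 mm.

d ≈ 62.5 mm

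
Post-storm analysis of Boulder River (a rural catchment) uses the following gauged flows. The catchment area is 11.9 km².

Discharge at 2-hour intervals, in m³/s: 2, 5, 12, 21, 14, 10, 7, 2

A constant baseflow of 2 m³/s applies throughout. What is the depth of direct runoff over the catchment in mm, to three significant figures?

d ≈ 34.5 mm

Direct runoff: 0.0, 3.0, 10.0, 19.0, 12.0, 8.0, 5.0, 0.0 m³/s; ΣQ_DR = 57.00 m³/s.
V = ΣQ_DR · Δt = 57.00 × 7200 s = 4.104 × 10^5 m³.
Over A = 11.9 km², depth = V / A = 34.5 mm.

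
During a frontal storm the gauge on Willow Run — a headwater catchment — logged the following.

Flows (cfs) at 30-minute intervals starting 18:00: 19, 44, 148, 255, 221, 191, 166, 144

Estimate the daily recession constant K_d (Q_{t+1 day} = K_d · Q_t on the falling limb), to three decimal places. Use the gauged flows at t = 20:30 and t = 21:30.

K_d ≈ 0.001

Between t = 20:30 and t = 21:30 the flow falls from 191 to 144 cfs over 2×0.5 h = 1 h.
Per-interval ratio K = (144/191)^(1/2) = 0.8683; K_d = K^(24/0.5) = 0.001.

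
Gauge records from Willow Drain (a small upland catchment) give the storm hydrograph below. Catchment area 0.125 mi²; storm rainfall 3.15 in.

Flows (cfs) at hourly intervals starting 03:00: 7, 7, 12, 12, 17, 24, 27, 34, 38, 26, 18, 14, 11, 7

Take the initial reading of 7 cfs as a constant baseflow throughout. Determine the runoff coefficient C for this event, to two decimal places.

C ≈ 0.61

ΣQ_DR = 156.0 cfs; V = ΣQ_DR·Δt = 5.616 × 10^5 ft³.
Runoff depth d = V / A = 1.934 in.
C = d / P = 1.934 / 3.15 = 0.61.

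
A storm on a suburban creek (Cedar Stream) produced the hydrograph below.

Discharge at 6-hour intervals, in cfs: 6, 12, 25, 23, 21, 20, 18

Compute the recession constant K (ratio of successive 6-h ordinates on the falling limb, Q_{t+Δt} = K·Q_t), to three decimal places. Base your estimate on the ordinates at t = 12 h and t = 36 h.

K ≈ 0.921

Using the recession-limb readings at t = 12 h and t = 36 h: Q falls from 25 to 18 cfs over 4 intervals.
K = (Q₂/Q₁)^(1/4) = (18/25)^(1/4) = 0.921.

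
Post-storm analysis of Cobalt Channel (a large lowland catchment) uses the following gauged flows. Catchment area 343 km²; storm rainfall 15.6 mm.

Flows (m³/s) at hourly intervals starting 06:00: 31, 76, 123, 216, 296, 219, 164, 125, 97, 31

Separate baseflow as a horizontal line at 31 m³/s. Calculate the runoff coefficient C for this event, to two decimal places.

C ≈ 0.72

ΣQ_DR = 1068 m³/s; V = ΣQ_DR·Δt = 3.845 × 10^6 m³.
Runoff depth d = V / A = 11.21 mm.
C = d / P = 11.21 / 15.6 = 0.72.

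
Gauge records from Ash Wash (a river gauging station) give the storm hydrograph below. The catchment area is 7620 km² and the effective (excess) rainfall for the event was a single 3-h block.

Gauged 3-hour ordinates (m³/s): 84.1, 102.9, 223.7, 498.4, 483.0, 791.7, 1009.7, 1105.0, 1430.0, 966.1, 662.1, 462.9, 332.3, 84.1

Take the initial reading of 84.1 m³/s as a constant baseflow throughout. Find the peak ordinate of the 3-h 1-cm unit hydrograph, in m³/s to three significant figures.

U_p ≈ 1350 m³/s

Direct runoff: 0.0, 18.8, 139.6, 414.3, 398.9, 707.6, 925.6, 1020.9, 1345.9, 882.0, 578.0, 378.8, 248.2, 0.0 m³/s; ΣQ_DR = 7059 m³/s, peak = 1345.9 m³/s.
Runoff depth d = ΣQ_DR·Δt / A = 7059 × 10800 / (7620 km²) = 10.00 mm.
The 1-cm UH is the DRH scaled by (10 mm)/d, so U_p = 1345.9 × 10/10.00 = 1350 m³/s.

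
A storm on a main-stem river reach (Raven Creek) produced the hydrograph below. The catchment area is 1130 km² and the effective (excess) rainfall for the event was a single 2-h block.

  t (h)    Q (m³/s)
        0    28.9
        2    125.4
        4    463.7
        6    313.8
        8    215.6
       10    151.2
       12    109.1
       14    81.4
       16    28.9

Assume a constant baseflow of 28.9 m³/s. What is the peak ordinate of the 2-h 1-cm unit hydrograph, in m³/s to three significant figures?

U_p ≈ 542 m³/s

Direct runoff: 0.0, 96.5, 434.8, 284.9, 186.7, 122.3, 80.2, 52.5, 0.0 m³/s; ΣQ_DR = 1258 m³/s, peak = 434.8 m³/s.
Runoff depth d = ΣQ_DR·Δt / A = 1258 × 7200 / (1130 km²) = 8.015 mm.
The 1-cm UH is the DRH scaled by (10 mm)/d, so U_p = 434.8 × 10/8.015 = 542 m³/s.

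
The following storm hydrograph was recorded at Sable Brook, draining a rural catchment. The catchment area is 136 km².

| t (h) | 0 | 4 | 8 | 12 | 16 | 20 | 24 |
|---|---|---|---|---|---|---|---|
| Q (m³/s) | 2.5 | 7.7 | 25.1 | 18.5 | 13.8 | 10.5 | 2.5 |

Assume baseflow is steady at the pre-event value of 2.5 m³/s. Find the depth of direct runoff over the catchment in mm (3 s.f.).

d ≈ 6.68 mm

Direct runoff: 0.0, 5.2, 22.6, 16.0, 11.3, 8.0, 0.0 m³/s; ΣQ_DR = 63.10 m³/s.
V = ΣQ_DR · Δt = 63.10 × 14400 s = 9.086 × 10^5 m³.
Over A = 136 km², depth = V / A = 6.68 mm.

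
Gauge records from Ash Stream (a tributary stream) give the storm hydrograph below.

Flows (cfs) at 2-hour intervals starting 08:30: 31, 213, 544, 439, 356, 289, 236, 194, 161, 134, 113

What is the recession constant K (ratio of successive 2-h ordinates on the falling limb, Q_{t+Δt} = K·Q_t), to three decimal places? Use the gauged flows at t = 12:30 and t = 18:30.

Using the recession-limb readings at t = 12:30 and t = 18:30: Q falls from 544 to 289 cfs over 3 intervals.
K = (Q₂/Q₁)^(1/3) = (289/544)^(1/3) = 0.810.

K ≈ 0.810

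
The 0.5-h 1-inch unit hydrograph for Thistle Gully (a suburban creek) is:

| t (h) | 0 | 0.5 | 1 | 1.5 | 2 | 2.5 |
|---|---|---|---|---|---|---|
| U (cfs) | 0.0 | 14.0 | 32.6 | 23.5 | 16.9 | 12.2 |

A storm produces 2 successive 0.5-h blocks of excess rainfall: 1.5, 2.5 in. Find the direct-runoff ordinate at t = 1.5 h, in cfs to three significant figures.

By discrete convolution, Q_j = Σ (P_i / 1 in) · U_{j−i}.
At t = 1.5 h (j=3): Q = (1.5/1)·23.5 + (2.5/1)·32.6 = 117 cfs.

Q ≈ 117 cfs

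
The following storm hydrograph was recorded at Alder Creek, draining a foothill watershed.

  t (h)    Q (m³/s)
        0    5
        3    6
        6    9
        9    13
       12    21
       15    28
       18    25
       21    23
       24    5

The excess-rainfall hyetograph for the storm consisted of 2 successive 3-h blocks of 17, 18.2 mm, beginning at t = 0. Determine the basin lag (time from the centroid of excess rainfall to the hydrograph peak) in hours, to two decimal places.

Centroid of excess rainfall: t_c = Σ P_i·t̄_i / ΣP_i = 3.0511 h (block centres at 1.5, 4.5 h).
Hydrograph peak occurs at t = 15 h, so basin lag t_L = 15 − 3.0511 = 11.95 h.

t_L ≈ 11.95 h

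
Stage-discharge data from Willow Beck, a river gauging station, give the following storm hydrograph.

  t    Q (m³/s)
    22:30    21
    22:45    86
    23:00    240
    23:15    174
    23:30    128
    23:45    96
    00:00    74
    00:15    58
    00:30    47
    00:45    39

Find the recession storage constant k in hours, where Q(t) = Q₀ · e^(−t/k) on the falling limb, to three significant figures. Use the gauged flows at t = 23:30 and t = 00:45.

k ≈ 1.05 h

On the falling limb, Q drops from 128 to 39 m³/s between t = 23:30 and t = 00:45 (Δt = 1.25 h).
k = −Δt / ln(Q₂/Q₁) = −1.25 / ln(39/128) = 1.05 h.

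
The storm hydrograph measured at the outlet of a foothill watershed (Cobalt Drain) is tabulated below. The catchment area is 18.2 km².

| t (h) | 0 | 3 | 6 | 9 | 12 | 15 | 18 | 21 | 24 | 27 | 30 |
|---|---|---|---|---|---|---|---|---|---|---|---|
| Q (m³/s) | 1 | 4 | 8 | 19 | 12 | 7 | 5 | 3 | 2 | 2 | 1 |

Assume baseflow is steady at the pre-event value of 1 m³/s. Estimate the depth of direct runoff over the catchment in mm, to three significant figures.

Direct runoff: 0.0, 3.0, 7.0, 18.0, 11.0, 6.0, 4.0, 2.0, 1.0, 1.0, 0.0 m³/s; ΣQ_DR = 53.00 m³/s.
V = ΣQ_DR · Δt = 53.00 × 10800 s = 5.724 × 10^5 m³.
Over A = 18.2 km², depth = V / A = 31.5 mm.

d ≈ 31.5 mm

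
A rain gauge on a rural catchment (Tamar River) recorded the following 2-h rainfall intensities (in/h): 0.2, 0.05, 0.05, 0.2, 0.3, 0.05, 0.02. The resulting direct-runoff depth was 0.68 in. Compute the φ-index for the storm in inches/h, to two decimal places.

φ ≈ 0.12 in/h

Only the 3 blocks with intensity above φ contribute runoff: 0.2, 0.2, 0.3 in/h.
Σ(I−φ)·Δt = d  ⇒  (0.2+0.2+0.3 − 3φ)·2 = 0.68
φ = (0.7000 − 0.68/2) / 3 = 0.12 in/h.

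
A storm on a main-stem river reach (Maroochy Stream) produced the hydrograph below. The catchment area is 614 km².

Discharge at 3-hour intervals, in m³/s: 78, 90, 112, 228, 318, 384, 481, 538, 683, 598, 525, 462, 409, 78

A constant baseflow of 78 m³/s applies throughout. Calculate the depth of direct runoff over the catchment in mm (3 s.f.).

Direct runoff: 0.0, 12.0, 34.0, 150.0, 240.0, 306.0, 403.0, 460.0, 605.0, 520.0, 447.0, 384.0, 331.0, 0.0 m³/s; ΣQ_DR = 3892 m³/s.
V = ΣQ_DR · Δt = 3892 × 10800 s = 4.203 × 10^7 m³.
Over A = 614 km², depth = V / A = 68.5 mm.

d ≈ 68.5 mm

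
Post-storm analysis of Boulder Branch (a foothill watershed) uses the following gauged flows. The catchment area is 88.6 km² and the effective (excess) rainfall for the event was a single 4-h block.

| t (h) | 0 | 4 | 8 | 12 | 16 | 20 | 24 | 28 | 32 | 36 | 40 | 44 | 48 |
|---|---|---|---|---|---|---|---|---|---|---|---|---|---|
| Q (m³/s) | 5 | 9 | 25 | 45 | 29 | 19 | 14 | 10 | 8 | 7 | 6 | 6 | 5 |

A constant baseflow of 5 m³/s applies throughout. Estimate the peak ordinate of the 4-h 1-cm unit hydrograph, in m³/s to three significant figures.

U_p ≈ 20.0 m³/s

Direct runoff: 0.0, 4.0, 20.0, 40.0, 24.0, 14.0, 9.0, 5.0, 3.0, 2.0, 1.0, 1.0, 0.0 m³/s; ΣQ_DR = 123.0 m³/s, peak = 40.0 m³/s.
Runoff depth d = ΣQ_DR·Δt / A = 123.0 × 14400 / (88.6 km²) = 19.99 mm.
The 1-cm UH is the DRH scaled by (10 mm)/d, so U_p = 40.0 × 10/19.99 = 20.0 m³/s.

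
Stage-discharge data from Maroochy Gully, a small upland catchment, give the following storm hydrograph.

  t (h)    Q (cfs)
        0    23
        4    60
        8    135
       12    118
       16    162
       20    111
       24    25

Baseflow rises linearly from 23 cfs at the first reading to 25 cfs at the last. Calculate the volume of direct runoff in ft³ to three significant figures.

V ≈ 6.71 × 10^6 ft³

Direct-runoff ordinates (Q − Q_b): 0.00, 36.67, 111.33, 94.00, 137.67, 86.33, 0.00 cfs.
ΣQ_DR = 466.0 cfs.
With Δt = 4 h = 14400 s, V = ΣQ_DR · Δt = 466.0 × 14400 = 6.71 × 10^6 ft³.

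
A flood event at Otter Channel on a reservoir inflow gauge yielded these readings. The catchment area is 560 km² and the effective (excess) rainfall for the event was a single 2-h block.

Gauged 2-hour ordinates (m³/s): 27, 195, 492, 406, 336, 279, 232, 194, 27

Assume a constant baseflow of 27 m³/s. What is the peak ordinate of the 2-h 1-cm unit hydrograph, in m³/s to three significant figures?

Direct runoff: 0.0, 168.0, 465.0, 379.0, 309.0, 252.0, 205.0, 167.0, 0.0 m³/s; ΣQ_DR = 1945 m³/s, peak = 465.0 m³/s.
Runoff depth d = ΣQ_DR·Δt / A = 1945 × 7200 / (560 km²) = 25.01 mm.
The 1-cm UH is the DRH scaled by (10 mm)/d, so U_p = 465.0 × 10/25.01 = 186 m³/s.

U_p ≈ 186 m³/s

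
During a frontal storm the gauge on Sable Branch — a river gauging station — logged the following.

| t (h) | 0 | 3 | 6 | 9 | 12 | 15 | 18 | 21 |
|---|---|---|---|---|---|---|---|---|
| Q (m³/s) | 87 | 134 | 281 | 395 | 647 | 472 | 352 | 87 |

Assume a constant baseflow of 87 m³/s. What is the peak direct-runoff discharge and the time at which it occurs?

Q_p = 560.0 m³/s at t = 12 h

Subtracting baseflow gives direct-runoff ordinates: 0.0, 47.0, 194.0, 308.0, 560.0, 385.0, 265.0, 0.0 m³/s.
The maximum is 560.0 m³/s, occurring at the reading for t = 12 h.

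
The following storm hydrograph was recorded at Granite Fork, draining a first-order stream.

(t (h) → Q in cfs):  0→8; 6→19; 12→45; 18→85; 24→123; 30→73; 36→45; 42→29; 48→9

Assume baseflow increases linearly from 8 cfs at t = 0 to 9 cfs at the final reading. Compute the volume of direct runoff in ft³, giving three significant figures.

V ≈ 7.77 × 10^6 ft³

Direct-runoff ordinates (Q − Q_b): 0.00, 10.88, 36.75, 76.62, 114.50, 64.38, 36.25, 20.12, 0.00 cfs.
ΣQ_DR = 359.5 cfs.
With Δt = 6 h = 21600 s, V = ΣQ_DR · Δt = 359.5 × 21600 = 7.77 × 10^6 ft³.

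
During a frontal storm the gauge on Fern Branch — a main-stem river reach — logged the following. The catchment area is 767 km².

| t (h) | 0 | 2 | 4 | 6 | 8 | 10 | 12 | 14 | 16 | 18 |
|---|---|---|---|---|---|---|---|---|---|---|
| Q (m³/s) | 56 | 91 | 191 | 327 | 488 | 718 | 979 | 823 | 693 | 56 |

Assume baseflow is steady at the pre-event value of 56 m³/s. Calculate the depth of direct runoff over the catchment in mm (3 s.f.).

Direct runoff: 0.0, 35.0, 135.0, 271.0, 432.0, 662.0, 923.0, 767.0, 637.0, 0.0 m³/s; ΣQ_DR = 3862 m³/s.
V = ΣQ_DR · Δt = 3862 × 7200 s = 2.781 × 10^7 m³.
Over A = 767 km², depth = V / A = 36.3 mm.

d ≈ 36.3 mm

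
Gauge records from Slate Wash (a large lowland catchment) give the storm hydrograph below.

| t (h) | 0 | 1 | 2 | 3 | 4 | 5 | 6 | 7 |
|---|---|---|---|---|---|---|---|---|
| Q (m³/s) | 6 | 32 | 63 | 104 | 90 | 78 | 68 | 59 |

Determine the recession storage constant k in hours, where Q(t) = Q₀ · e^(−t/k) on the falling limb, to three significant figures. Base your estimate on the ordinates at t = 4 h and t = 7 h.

k ≈ 7.10 h

On the falling limb, Q drops from 90 to 59 m³/s between t = 4 h and t = 7 h (Δt = 3 h).
k = −Δt / ln(Q₂/Q₁) = −3 / ln(59/90) = 7.10 h.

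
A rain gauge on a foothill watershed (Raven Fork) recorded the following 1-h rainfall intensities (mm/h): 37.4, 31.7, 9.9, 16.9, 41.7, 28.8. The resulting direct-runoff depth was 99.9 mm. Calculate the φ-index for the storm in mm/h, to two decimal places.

φ ≈ 11.32 mm/h

Only the 5 blocks with intensity above φ contribute runoff: 37.4, 31.7, 16.9, 41.7, 28.8 mm/h.
Σ(I−φ)·Δt = d  ⇒  (37.4+31.7+16.9+41.7+28.8 − 5φ)·1 = 99.9
φ = (156.5 − 99.9/1) / 5 = 11.32 mm/h.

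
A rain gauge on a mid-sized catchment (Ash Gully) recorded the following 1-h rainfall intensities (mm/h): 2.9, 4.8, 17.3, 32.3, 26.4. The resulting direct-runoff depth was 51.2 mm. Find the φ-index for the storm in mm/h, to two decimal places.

φ ≈ 8.27 mm/h

Only the 3 blocks with intensity above φ contribute runoff: 17.3, 32.3, 26.4 mm/h.
Σ(I−φ)·Δt = d  ⇒  (17.3+32.3+26.4 − 3φ)·1 = 51.2
φ = (76.00 − 51.2/1) / 3 = 8.27 mm/h.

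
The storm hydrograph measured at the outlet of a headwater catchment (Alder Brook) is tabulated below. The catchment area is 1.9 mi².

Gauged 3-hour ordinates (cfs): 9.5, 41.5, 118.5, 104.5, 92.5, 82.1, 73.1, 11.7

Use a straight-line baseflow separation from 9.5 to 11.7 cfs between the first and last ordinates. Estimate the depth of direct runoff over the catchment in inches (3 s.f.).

Direct runoff: 0.00, 31.69, 108.37, 94.06, 81.74, 71.03, 61.71, 0.00 cfs; ΣQ_DR = 448.6 cfs.
V = ΣQ_DR · Δt = 448.6 × 10800 s = 4.845 × 10^6 ft³.
Over A = 1.9 mi², depth = V / A = 1.10 in.

d ≈ 1.10 in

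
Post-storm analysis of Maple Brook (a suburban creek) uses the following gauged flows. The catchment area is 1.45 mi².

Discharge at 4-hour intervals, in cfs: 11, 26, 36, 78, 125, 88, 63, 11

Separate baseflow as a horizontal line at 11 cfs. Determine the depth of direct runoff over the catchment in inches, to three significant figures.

Direct runoff: 0.0, 15.0, 25.0, 67.0, 114.0, 77.0, 52.0, 0.0 cfs; ΣQ_DR = 350.0 cfs.
V = ΣQ_DR · Δt = 350.0 × 14400 s = 5.040 × 10^6 ft³.
Over A = 1.45 mi², depth = V / A = 1.50 in.

d ≈ 1.50 in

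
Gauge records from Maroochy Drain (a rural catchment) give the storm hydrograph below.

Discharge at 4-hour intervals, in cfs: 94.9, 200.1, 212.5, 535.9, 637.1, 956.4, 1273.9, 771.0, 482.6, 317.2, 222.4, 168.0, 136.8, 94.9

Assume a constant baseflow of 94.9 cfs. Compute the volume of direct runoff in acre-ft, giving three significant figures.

Direct-runoff ordinates (Q − Q_b): 0.0, 105.2, 117.6, 441.0, 542.2, 861.5, 1179.0, 676.1, 387.7, 222.3, 127.5, 73.1, 41.9, 0.0 cfs.
ΣQ_DR = 4775 cfs.
With Δt = 4 h = 14400 s, V = ΣQ_DR · Δt = 4775 × 14400 = 6.88 × 10^7 ft³ = 1580 acre-ft.

V ≈ 1580 acre-ft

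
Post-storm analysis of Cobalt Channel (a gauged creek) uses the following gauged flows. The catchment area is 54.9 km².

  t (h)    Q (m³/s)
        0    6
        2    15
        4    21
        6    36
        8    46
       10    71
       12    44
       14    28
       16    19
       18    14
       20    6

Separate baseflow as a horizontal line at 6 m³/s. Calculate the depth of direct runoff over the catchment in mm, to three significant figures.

d ≈ 31.5 mm

Direct runoff: 0.0, 9.0, 15.0, 30.0, 40.0, 65.0, 38.0, 22.0, 13.0, 8.0, 0.0 m³/s; ΣQ_DR = 240.0 m³/s.
V = ΣQ_DR · Δt = 240.0 × 7200 s = 1.728 × 10^6 m³.
Over A = 54.9 km², depth = V / A = 31.5 mm.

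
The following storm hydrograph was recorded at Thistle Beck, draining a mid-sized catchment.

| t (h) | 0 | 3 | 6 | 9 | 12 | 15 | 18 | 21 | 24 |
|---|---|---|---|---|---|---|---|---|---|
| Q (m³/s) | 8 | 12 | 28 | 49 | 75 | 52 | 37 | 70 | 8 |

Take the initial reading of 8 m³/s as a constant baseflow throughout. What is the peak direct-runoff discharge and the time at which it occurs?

Subtracting baseflow gives direct-runoff ordinates: 0.0, 4.0, 20.0, 41.0, 67.0, 44.0, 29.0, 62.0, 0.0 m³/s.
The maximum is 67.0 m³/s, occurring at the reading for t = 12 h.

Q_p = 67.0 m³/s at t = 12 h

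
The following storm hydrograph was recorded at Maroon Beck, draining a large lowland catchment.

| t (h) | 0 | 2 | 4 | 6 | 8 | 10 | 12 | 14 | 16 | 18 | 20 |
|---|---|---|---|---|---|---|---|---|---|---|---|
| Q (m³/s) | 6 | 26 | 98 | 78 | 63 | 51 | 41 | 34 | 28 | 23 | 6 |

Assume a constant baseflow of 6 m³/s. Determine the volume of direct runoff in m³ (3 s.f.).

Direct-runoff ordinates (Q − Q_b): 0.0, 20.0, 92.0, 72.0, 57.0, 45.0, 35.0, 28.0, 22.0, 17.0, 0.0 m³/s.
ΣQ_DR = 388.0 m³/s.
With Δt = 2 h = 7200 s, V = ΣQ_DR · Δt = 388.0 × 7200 = 2.79 × 10^6 m³.

V ≈ 2.79 × 10^6 m³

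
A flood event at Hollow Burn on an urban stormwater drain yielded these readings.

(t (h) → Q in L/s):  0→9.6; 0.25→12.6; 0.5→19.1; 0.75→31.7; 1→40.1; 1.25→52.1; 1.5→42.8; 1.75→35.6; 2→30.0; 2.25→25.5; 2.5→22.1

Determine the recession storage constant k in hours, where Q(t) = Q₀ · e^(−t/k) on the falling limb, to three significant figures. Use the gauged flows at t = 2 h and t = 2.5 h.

On the falling limb, Q drops from 30.0 to 22.1 L/s between t = 2 h and t = 2.5 h (Δt = 0.5 h).
k = −Δt / ln(Q₂/Q₁) = −0.5 / ln(22.1/30.0) = 1.64 h.

k ≈ 1.64 h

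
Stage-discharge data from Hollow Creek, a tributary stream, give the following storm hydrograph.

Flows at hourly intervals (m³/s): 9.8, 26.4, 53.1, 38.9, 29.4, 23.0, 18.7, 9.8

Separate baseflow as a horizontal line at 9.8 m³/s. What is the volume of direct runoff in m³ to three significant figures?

Direct-runoff ordinates (Q − Q_b): 0.0, 16.6, 43.3, 29.1, 19.6, 13.2, 8.9, 0.0 m³/s.
ΣQ_DR = 130.7 m³/s.
With Δt = 1 h = 3600 s, V = ΣQ_DR · Δt = 130.7 × 3600 = 4.71 × 10^5 m³.

V ≈ 4.71 × 10^5 m³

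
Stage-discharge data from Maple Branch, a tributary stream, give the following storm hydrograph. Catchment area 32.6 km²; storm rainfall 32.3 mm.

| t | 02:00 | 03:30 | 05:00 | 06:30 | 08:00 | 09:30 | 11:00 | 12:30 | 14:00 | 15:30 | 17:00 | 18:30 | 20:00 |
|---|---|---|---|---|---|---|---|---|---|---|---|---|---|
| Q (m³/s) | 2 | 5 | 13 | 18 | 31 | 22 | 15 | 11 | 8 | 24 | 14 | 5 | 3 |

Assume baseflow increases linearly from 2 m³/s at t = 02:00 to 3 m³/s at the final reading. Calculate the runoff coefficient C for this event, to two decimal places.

ΣQ_DR = 138.5 m³/s; V = ΣQ_DR·Δt = 7.479 × 10^5 m³.
Runoff depth d = V / A = 22.94 mm.
C = d / P = 22.94 / 32.3 = 0.71.

C ≈ 0.71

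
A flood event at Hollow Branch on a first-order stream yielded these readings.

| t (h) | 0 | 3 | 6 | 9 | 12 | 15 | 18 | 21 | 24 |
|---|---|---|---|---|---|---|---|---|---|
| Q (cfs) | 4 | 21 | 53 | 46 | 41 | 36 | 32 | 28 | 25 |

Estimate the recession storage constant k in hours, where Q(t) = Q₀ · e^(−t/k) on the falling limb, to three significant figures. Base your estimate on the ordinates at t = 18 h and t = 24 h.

k ≈ 24.3 h

On the falling limb, Q drops from 32 to 25 cfs between t = 18 h and t = 24 h (Δt = 6 h).
k = −Δt / ln(Q₂/Q₁) = −6 / ln(25/32) = 24.3 h.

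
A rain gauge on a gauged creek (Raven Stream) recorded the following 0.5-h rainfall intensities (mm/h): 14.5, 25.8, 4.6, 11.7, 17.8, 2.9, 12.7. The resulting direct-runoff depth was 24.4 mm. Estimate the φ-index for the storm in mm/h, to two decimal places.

φ ≈ 6.74 mm/h

Only the 5 blocks with intensity above φ contribute runoff: 14.5, 25.8, 11.7, 17.8, 12.7 mm/h.
Σ(I−φ)·Δt = d  ⇒  (14.5+25.8+11.7+17.8+12.7 − 5φ)·0.5 = 24.4
φ = (82.50 − 24.4/0.5) / 5 = 6.74 mm/h.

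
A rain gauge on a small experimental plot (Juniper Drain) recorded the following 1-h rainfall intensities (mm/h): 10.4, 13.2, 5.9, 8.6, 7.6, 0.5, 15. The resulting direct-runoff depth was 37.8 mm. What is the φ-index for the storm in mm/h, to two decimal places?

φ ≈ 3.82 mm/h

Only the 6 blocks with intensity above φ contribute runoff: 10.4, 13.2, 5.9, 8.6, 7.6, 15 mm/h.
Σ(I−φ)·Δt = d  ⇒  (10.4+13.2+5.9+8.6+7.6+15 − 6φ)·1 = 37.8
φ = (60.70 − 37.8/1) / 6 = 3.82 mm/h.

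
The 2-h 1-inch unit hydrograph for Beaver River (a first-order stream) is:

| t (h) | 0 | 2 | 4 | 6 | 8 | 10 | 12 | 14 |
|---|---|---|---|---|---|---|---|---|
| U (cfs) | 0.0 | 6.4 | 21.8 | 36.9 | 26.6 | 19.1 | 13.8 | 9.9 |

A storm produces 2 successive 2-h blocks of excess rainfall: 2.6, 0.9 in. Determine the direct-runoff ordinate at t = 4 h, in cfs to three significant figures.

Q ≈ 62.4 cfs

By discrete convolution, Q_j = Σ (P_i / 1 in) · U_{j−i}.
At t = 4 h (j=2): Q = (2.6/1)·21.8 + (0.9/1)·6.4 = 62.4 cfs.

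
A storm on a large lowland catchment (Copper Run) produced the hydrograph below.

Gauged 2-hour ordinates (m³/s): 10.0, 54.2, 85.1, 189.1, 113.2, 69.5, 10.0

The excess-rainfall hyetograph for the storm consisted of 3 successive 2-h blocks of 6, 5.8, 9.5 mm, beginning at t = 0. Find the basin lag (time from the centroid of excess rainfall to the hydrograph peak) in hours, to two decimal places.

t_L ≈ 2.67 h

Centroid of excess rainfall: t_c = Σ P_i·t̄_i / ΣP_i = 3.3286 h (block centres at 1, 3, 5 h).
Hydrograph peak occurs at t = 6 h, so basin lag t_L = 6 − 3.3286 = 2.67 h.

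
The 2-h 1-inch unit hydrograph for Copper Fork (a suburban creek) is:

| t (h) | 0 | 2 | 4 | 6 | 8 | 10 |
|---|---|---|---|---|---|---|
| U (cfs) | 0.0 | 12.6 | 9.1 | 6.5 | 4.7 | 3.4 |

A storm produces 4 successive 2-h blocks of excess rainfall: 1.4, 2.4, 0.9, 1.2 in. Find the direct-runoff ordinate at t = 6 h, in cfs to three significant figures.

By discrete convolution, Q_j = Σ (P_i / 1 in) · U_{j−i}.
At t = 6 h (j=3): Q = (1.4/1)·6.5 + (2.4/1)·9.1 + (0.9/1)·12.6 + (1.2/1)·0.0 = 42.3 cfs.

Q ≈ 42.3 cfs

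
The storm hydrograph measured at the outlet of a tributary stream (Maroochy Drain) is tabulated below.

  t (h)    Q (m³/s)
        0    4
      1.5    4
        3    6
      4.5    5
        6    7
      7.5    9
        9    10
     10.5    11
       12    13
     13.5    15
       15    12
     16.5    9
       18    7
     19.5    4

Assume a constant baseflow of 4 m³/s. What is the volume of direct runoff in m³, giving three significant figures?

Direct-runoff ordinates (Q − Q_b): 0.0, 0.0, 2.0, 1.0, 3.0, 5.0, 6.0, 7.0, 9.0, 11.0, 8.0, 5.0, 3.0, 0.0 m³/s.
ΣQ_DR = 60.00 m³/s.
With Δt = 1.5 h = 5400 s, V = ΣQ_DR · Δt = 60.00 × 5400 = 3.24 × 10^5 m³.

V ≈ 3.24 × 10^5 m³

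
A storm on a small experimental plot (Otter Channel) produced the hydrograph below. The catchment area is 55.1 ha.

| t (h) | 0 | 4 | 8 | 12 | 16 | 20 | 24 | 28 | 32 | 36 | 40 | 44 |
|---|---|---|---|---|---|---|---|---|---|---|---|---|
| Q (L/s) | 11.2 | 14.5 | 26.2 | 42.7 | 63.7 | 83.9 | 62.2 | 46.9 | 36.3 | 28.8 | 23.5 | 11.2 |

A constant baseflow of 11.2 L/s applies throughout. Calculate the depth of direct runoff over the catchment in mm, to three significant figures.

d ≈ 8.28 mm

Direct runoff: 0.0, 3.3, 15.0, 31.5, 52.5, 72.7, 51.0, 35.7, 25.1, 17.6, 12.3, 0.0 L/s; ΣQ_DR = 316.7 L/s.
V = ΣQ_DR · Δt = 316.7 × 14400 s = 4.560 × 10^6 L.
Over A = 55.1 ha, depth = V / A = 8.28 mm.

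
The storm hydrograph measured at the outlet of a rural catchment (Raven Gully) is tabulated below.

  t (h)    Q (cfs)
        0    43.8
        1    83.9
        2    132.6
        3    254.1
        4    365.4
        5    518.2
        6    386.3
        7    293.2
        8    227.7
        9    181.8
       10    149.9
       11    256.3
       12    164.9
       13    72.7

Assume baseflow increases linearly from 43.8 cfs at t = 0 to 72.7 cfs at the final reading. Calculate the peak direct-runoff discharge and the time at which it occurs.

Q_p = 463.28 cfs at t = 5 h

Subtracting baseflow gives direct-runoff ordinates: 0.00, 37.88, 84.35, 203.63, 312.71, 463.28, 329.16, 233.84, 166.12, 117.99, 83.87, 188.05, 94.42, 0.00 cfs.
The maximum is 463.28 cfs, occurring at the reading for t = 5 h.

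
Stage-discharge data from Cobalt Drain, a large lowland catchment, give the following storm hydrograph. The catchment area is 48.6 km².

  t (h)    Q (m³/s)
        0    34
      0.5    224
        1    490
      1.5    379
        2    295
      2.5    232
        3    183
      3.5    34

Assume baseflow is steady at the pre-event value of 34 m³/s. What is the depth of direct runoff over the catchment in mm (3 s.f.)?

d ≈ 59.2 mm

Direct runoff: 0.0, 190.0, 456.0, 345.0, 261.0, 198.0, 149.0, 0.0 m³/s; ΣQ_DR = 1599 m³/s.
V = ΣQ_DR · Δt = 1599 × 1800 s = 2.878 × 10^6 m³.
Over A = 48.6 km², depth = V / A = 59.2 mm.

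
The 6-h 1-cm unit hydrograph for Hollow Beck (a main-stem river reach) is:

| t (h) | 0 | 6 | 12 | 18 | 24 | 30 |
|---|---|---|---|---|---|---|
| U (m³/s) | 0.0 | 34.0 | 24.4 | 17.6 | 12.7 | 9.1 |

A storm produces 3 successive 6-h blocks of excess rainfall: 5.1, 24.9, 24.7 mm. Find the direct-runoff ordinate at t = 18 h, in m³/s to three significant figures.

By discrete convolution, Q_j = Σ (P_i / 10 mm) · U_{j−i}.
At t = 18 h (j=3): Q = (5.1/10)·17.6 + (24.9/10)·24.4 + (24.7/10)·34.0 = 154 m³/s.

Q ≈ 154 m³/s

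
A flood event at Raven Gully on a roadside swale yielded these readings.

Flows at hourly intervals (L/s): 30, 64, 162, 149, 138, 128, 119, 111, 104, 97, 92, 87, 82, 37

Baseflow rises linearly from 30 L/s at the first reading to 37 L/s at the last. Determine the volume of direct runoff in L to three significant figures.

V ≈ 3.35 × 10^6 L

Direct-runoff ordinates (Q − Q_b): 0.00, 33.46, 130.92, 117.38, 105.85, 95.31, 85.77, 77.23, 69.69, 62.15, 56.62, 51.08, 45.54, 0.00 L/s.
ΣQ_DR = 931.0 L/s.
With Δt = 1 h = 3600 s, V = ΣQ_DR · Δt = 931.0 × 3600 = 3.35 × 10^6 L.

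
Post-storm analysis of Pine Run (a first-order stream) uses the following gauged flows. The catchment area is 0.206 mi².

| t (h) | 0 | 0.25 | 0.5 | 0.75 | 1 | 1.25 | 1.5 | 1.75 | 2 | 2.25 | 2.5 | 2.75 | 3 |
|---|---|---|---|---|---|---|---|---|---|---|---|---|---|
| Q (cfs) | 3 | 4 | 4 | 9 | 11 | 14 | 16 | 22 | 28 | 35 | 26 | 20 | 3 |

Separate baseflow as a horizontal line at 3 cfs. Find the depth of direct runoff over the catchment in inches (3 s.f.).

d ≈ 0.293 in

Direct runoff: 0.0, 1.0, 1.0, 6.0, 8.0, 11.0, 13.0, 19.0, 25.0, 32.0, 23.0, 17.0, 0.0 cfs; ΣQ_DR = 156.0 cfs.
V = ΣQ_DR · Δt = 156.0 × 900 s = 1.404 × 10^5 ft³.
Over A = 0.206 mi², depth = V / A = 0.293 in.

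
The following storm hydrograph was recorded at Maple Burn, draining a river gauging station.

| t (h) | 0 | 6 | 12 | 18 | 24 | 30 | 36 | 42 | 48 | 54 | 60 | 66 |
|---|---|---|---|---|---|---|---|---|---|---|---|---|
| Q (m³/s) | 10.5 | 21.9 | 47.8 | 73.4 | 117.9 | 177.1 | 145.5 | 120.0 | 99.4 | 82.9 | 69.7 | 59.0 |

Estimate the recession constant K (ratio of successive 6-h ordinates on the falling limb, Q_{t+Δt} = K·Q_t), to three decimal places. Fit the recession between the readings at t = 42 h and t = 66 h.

Using the recession-limb readings at t = 42 h and t = 66 h: Q falls from 120.0 to 59.0 m³/s over 4 intervals.
K = (Q₂/Q₁)^(1/4) = (59.0/120.0)^(1/4) = 0.837.

K ≈ 0.837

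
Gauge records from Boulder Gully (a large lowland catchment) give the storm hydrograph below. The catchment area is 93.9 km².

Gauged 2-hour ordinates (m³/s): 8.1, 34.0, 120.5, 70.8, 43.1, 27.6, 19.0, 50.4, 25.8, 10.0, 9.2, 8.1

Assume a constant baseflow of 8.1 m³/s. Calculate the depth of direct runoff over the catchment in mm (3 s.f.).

Direct runoff: 0.0, 25.9, 112.4, 62.7, 35.0, 19.5, 10.9, 42.3, 17.7, 1.9, 1.1, 0.0 m³/s; ΣQ_DR = 329.4 m³/s.
V = ΣQ_DR · Δt = 329.4 × 7200 s = 2.372 × 10^6 m³.
Over A = 93.9 km², depth = V / A = 25.3 mm.

d ≈ 25.3 mm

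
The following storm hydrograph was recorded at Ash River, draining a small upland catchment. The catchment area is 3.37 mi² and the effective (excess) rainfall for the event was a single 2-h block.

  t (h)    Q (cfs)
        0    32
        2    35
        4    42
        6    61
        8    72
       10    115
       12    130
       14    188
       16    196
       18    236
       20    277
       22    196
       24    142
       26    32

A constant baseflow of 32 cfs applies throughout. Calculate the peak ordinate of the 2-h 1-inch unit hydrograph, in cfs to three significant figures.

U_p ≈ 204 cfs

Direct runoff: 0.0, 3.0, 10.0, 29.0, 40.0, 83.0, 98.0, 156.0, 164.0, 204.0, 245.0, 164.0, 110.0, 0.0 cfs; ΣQ_DR = 1306 cfs, peak = 245.0 cfs.
Runoff depth d = ΣQ_DR·Δt / A = 1306 × 7200 / (3.37 mi²) = 1.201 in.
The 1-inch UH is the DRH scaled by (1 in)/d, so U_p = 245.0 × 1/1.201 = 204 cfs.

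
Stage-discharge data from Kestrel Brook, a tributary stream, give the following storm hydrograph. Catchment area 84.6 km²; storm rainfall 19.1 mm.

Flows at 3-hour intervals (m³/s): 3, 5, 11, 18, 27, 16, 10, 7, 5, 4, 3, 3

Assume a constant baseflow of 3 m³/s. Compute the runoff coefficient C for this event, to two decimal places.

ΣQ_DR = 76.00 m³/s; V = ΣQ_DR·Δt = 8.208 × 10^5 m³.
Runoff depth d = V / A = 9.702 mm.
C = d / P = 9.702 / 19.1 = 0.51.

C ≈ 0.51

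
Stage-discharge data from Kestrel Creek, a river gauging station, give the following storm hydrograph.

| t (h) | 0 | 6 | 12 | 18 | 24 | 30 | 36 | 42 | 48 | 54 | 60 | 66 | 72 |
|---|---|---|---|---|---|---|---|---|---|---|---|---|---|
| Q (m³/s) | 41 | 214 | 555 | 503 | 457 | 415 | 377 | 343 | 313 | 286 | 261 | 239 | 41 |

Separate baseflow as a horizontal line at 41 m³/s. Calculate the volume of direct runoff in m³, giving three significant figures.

Direct-runoff ordinates (Q − Q_b): 0.0, 173.0, 514.0, 462.0, 416.0, 374.0, 336.0, 302.0, 272.0, 245.0, 220.0, 198.0, 0.0 m³/s.
ΣQ_DR = 3512 m³/s.
With Δt = 6 h = 21600 s, V = ΣQ_DR · Δt = 3512 × 21600 = 7.59 × 10^7 m³.

V ≈ 7.59 × 10^7 m³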